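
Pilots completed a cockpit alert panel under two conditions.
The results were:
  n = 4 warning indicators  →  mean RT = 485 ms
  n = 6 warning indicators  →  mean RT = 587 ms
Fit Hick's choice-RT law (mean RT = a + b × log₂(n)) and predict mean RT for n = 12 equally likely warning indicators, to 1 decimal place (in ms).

RT is linear in log₂ n, so two points fix the line:
  b = (587 − 485) / (log₂ 6 − log₂ 4) = 102 / (2.5850 − 2) = 174.370 ms/bit
  a = 485 − 174.370 × 2 = 136.260 ms
Then RT(12) = 136.260 + 174.370 × log₂ 12 = 136.260 + 174.370 × 3.5850 ≈ 761.370 ms.

761.4 ms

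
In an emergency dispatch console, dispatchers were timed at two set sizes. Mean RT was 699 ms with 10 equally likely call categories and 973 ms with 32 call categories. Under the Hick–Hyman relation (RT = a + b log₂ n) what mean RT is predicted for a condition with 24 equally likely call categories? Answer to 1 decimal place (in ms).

Fit slope and intercept:
  b = (973 − 699) / (log₂ 32 − log₂ 10) = 274 / (5 − 3.3219) = 163.283 ms/bit
  a = 699 − 163.283 × 3.3219 = 156.587 ms
Then RT(24) = 156.587 + 163.283 × log₂ 24 = 156.587 + 163.283 × 4.5850 ≈ 905.232 ms.

905.2 ms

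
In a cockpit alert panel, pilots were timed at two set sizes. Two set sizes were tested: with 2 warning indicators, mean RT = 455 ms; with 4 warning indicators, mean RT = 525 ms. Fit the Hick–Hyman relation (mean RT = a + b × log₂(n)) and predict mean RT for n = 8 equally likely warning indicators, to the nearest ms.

Fit slope and intercept:
  b = (525 − 455) / (log₂ 4 − log₂ 2) = 70 / (2 − 1) = 70 ms/bit
  a = 455 − 70 × 1 = 385 ms
Then RT(8) = 385 + 70 × log₂ 8 = 385 + 70 × 3 ≈ 595.000 ms.

595 ms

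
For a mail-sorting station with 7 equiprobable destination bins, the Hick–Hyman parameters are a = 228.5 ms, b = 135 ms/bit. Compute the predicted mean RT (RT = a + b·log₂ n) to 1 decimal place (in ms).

607.5 ms

log₂(7) = 2.8074 bits, so RT = 228.5 + 135 × 2.8074 ≈ 607.493 ms.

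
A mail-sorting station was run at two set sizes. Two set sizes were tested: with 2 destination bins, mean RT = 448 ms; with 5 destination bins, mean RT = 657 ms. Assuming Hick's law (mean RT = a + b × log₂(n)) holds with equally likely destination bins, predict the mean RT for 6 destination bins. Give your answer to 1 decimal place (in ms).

698.6 ms

With log₂ n on the abscissa the relation is linear; from the two conditions:
  b = (657 − 448) / (log₂ 5 − log₂ 2) = 209 / (2.3219 − 1) = 158.102 ms/bit
  a = 448 − 158.102 × 1 = 289.898 ms
Then RT(6) = 289.898 + 158.102 × log₂ 6 = 289.898 + 158.102 × 2.5850 ≈ 698.586 ms.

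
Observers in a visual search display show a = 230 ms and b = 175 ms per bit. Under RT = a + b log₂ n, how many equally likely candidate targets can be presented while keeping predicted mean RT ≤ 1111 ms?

Information budget: (1111 − 230)/175 = 5.0343 bits, so n ≤ 2^5.0343 = 32.770 → at most 32.

32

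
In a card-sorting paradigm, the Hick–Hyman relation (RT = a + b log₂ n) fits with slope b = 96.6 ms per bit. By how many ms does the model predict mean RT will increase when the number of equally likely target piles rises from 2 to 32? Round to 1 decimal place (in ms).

386.4 ms

ΔRT = (a + b log₂ n₂) − (a + b log₂ n₁) = b·(log₂ n₂ − log₂ n₁).
log₂(32) − log₂(2) = log₂(32/2) = log₂(16) = 4.
ΔRT = 96.6 × 4.0000 = 386.400 ms.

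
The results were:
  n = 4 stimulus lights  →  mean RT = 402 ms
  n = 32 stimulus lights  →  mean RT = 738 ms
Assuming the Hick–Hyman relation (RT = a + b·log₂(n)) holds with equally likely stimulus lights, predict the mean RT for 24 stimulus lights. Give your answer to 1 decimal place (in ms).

RT is linear in log₂ n, so two points fix the line:
  b = (738 − 402) / (log₂ 32 − log₂ 4) = 336 / (5 − 2) = 112.000 ms/bit
  a = 402 − 112.000 × 2 = 178.000 ms
Then RT(24) = 178.000 + 112.000 × log₂ 24 = 178.000 + 112.000 × 4.5850 ≈ 691.516 ms.

691.5 ms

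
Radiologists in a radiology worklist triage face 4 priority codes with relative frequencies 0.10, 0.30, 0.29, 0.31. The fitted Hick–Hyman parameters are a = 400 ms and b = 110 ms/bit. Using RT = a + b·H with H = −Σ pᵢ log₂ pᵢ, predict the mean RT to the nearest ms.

H = 0.10·log₂(1/0.10) + 0.30·log₂(1/0.30) + 0.29·log₂(1/0.29) + 0.31·log₂(1/0.31) = 1.8950 bits.
RT = 400 + 110 × 1.8950 = 608.45 ms.

608 ms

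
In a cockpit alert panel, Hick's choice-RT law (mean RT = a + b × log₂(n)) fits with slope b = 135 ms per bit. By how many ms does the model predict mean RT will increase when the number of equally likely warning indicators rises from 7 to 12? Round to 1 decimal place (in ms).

The intercept a cancels: ΔRT = b·(log₂ n₂ − log₂ n₁) = b·log₂(n₂/n₁).
log₂(12) − log₂(7) = 3.5850 − 2.8074 = 0.7776.
ΔRT = 135 × 0.7776 = 104.977 ms.

105.0 ms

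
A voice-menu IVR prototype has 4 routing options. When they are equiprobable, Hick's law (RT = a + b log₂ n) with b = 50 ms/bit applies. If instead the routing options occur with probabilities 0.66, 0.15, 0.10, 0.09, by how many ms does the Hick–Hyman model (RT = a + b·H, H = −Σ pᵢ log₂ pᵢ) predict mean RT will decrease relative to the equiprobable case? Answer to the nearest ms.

The RT saving is b·ΔH. Equiprobable H₀ = log₂(4) = 2.0000 bits; with the given probabilities H = 1.4510 bits.
b·(H₀ − H) = 50 × (2.0000 − 1.4510) = 27.45 ms.

27 ms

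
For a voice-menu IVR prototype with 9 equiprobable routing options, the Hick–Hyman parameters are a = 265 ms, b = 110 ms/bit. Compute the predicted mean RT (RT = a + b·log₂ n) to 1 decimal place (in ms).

log₂(9) = 3.1699 bits, so RT = 265 + 110 × 3.1699 ≈ 613.692 ms.

613.7 ms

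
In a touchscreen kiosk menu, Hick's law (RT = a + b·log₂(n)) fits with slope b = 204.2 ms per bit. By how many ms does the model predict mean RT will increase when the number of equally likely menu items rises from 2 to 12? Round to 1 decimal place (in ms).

The intercept a cancels: ΔRT = b·(log₂ n₂ − log₂ n₁) = b·log₂(n₂/n₁).
log₂(12) − log₂(2) = 3.5850 − 1 = 2.5850.
ΔRT = 204.2 × 2.5850 = 527.849 ms.

527.8 ms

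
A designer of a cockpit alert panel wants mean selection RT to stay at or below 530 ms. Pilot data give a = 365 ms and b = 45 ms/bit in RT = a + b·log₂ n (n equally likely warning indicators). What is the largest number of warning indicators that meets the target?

Information budget: (530 − 365)/45 = 3.6667 bits, so n ≤ 2^3.6667 = 12.699 → at most 12.

12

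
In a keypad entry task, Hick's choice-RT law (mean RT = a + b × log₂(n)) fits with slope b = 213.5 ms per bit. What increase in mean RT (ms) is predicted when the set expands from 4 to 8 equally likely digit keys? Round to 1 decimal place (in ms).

213.5 ms

Only the slope matters, since a is common to both: ΔRT = b·log₂(n₂/n₁).
log₂(8) − log₂(4) = log₂(8/4) = log₂(2) = 1.
ΔRT = 213.5 × 1.0000 = 213.500 ms.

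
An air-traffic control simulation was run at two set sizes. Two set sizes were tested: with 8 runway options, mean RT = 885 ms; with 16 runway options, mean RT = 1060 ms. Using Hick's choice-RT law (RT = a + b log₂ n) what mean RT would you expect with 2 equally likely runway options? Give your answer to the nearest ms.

535 ms

Solve the two-equation system in a and b:
  b = (1060 − 885) / (log₂ 16 − log₂ 8) = 175 / (4 − 3) = 175 ms/bit
  a = 885 − 175 × 3 = 360 ms
Then RT(2) = 360 + 175 × log₂ 2 = 360 + 175 × 1 ≈ 535.000 ms.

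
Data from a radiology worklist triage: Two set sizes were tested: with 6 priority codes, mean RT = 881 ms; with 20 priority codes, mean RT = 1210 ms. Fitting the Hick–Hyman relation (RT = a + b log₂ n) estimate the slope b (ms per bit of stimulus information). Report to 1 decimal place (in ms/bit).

Slope: b = (1210 − 881) / (log₂ 20 − log₂ 6) = 329/1.7370 = 189.411 ms/bit.

189.4 ms/bit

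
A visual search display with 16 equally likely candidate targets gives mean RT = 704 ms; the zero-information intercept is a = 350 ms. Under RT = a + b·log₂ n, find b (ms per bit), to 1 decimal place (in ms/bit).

16 alternatives carry log₂ 16 = 4 bits; the choice cost is 704 − 350 = 354 ms, so b = 354/4 = 88.500 ms/bit.

88.5 ms/bit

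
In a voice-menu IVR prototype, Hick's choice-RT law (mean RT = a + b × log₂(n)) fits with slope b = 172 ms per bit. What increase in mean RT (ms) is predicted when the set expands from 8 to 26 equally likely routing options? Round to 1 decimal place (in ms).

292.5 ms

ΔRT = (a + b log₂ n₂) − (a + b log₂ n₁) = b·(log₂ n₂ − log₂ n₁).
log₂(26) − log₂(8) = 4.7004 − 3 = 1.7004.
ΔRT = 172 × 1.7004 = 292.476 ms.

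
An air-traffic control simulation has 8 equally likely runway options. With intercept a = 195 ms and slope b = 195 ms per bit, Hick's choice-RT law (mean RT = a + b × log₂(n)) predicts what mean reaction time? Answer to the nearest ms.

log₂(8) = 3 bits, so RT = 195 + 195 × 3 ≈ 780.000 ms.

780 ms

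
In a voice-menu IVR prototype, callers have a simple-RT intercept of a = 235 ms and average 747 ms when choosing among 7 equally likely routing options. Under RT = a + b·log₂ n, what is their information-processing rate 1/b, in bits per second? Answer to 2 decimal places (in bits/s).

5.48 bits/s

Choice component = 747 − 235 = 512 ms over log₂(7) = 2.8074 bits.
b = 512 / 2.8074 = 182.378 ms/bit, so 1/b = 5.483 bits/s.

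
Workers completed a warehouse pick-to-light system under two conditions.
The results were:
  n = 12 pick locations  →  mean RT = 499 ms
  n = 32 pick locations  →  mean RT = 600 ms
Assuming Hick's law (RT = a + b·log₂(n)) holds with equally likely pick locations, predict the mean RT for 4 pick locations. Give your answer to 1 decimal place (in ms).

RT is linear in log₂ n, so two points fix the line:
  b = (600 − 499) / (log₂ 32 − log₂ 12) = 101 / (5 − 3.5850) = 71.376 ms/bit
  a = 499 − 71.376 × 3.5850 = 243.119 ms
Then RT(4) = 243.119 + 71.376 × log₂ 4 = 243.119 + 71.376 × 2 ≈ 385.871 ms.

385.9 ms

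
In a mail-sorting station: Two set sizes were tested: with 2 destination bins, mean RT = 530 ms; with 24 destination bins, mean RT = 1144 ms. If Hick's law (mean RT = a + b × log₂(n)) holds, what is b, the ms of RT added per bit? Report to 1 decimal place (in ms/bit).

b = (RT₂ − RT₁)/(log₂ n₂ − log₂ n₁) = (1144 − 530)/(4.5850 − 1) = 171.271 ms/bit.

171.3 ms/bit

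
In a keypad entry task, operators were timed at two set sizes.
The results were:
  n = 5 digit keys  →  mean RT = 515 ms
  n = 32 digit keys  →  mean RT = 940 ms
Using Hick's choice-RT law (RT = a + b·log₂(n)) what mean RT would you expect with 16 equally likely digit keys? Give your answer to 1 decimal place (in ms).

781.3 ms

Fit slope and intercept:
  b = (940 − 515) / (log₂ 32 − log₂ 5) = 425 / (5 − 2.3219) = 158.696 ms/bit
  a = 515 − 158.696 × 2.3219 = 146.519 ms
Then RT(16) = 146.519 + 158.696 × log₂ 16 = 146.519 + 158.696 × 4 ≈ 781.304 ms.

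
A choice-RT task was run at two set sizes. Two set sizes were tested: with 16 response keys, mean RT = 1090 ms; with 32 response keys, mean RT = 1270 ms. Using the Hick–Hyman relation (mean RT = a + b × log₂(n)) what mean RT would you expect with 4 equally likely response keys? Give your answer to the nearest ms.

Fit slope and intercept:
  b = (1270 − 1090) / (log₂ 32 − log₂ 16) = 180 / (5 − 4) = 180 ms/bit
  a = 1090 − 180 × 4 = 370 ms
Then RT(4) = 370 + 180 × log₂ 4 = 370 + 180 × 2 ≈ 730.000 ms.

730 ms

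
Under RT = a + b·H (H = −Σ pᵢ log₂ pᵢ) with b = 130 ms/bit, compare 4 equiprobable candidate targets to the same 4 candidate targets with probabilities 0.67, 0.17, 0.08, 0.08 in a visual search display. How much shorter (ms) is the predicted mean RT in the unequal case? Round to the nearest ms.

77 ms

Equiprobable entropy H₀ = log₂ 4 = 2.0000 bits.
Skewed entropy H = −Σ pᵢ log₂ pᵢ = 1.4047 bits.
ΔRT = b·(H₀ − H) = 130 × 0.5953 = 77.39 ms.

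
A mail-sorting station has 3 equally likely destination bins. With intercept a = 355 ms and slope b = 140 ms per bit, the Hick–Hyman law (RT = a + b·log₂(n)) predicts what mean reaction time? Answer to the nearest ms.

log₂(3) = 1.5850 bits, so RT = 355 + 140 × 1.5850 ≈ 576.895 ms.

577 ms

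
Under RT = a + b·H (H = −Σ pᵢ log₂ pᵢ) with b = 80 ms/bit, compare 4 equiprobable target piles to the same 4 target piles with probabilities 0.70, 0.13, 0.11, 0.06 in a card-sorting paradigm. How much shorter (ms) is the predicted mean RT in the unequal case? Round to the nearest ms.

The RT saving is b·ΔH. Equiprobable H₀ = log₂(4) = 2.0000 bits; with the given probabilities H = 1.3367 bits.
b·(H₀ − H) = 80 × (2.0000 − 1.3367) = 53.07 ms.

53 ms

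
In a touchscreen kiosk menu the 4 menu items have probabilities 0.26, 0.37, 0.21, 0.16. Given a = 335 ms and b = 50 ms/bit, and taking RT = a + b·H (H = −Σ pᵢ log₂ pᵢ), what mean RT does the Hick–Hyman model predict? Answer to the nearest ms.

432 ms

Entropy contributions −pᵢ log₂ pᵢ: 0.5053, 0.5307, 0.4728, 0.4230; sum H = 1.9319 bits.
RT = a + bH = 335 + 50·1.9319 = 431.59 ms.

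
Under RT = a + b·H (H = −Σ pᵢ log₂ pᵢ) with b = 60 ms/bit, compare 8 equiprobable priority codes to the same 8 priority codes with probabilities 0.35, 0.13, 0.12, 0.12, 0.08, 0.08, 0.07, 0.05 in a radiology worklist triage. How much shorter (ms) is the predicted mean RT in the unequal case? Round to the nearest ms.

17 ms

Equiprobable entropy H₀ = log₂ 8 = 3.0000 bits.
Skewed entropy H = −Σ pᵢ log₂ pᵢ = 2.7145 bits.
ΔRT = b·(H₀ − H) = 60 × 0.2855 = 17.13 ms.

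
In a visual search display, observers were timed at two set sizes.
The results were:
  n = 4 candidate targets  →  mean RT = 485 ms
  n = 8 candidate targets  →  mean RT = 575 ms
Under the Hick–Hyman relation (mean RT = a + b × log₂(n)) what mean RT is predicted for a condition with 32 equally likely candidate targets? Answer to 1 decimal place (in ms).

755.0 ms

Fit slope and intercept:
  b = (575 − 485) / (log₂ 8 − log₂ 4) = 90 / (3 − 2) = 90.000 ms/bit
  a = 485 − 90.000 × 2 = 305.000 ms
Then RT(32) = 305.000 + 90.000 × log₂ 32 = 305.000 + 90.000 × 5 ≈ 755.000 ms.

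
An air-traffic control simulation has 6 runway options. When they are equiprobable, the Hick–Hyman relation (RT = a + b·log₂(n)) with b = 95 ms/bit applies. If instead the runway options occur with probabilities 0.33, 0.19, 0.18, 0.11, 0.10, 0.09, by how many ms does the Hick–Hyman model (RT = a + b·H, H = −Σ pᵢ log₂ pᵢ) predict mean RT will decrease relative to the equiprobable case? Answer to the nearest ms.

15 ms

The RT saving is b·ΔH. Equiprobable H₀ = log₂(6) = 2.5850 bits; with the given probabilities H = 2.4235 bits.
b·(H₀ − H) = 95 × (2.5850 − 2.4235) = 15.34 ms.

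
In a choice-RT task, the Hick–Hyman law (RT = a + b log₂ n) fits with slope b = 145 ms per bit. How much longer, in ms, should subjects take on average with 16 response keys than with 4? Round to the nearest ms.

290 ms

The intercept a cancels: ΔRT = b·(log₂ n₂ − log₂ n₁) = b·log₂(n₂/n₁).
log₂(16) − log₂(4) = log₂(16/4) = log₂(4) = 2.
ΔRT = 145 × 2.0000 = 290.000 ms.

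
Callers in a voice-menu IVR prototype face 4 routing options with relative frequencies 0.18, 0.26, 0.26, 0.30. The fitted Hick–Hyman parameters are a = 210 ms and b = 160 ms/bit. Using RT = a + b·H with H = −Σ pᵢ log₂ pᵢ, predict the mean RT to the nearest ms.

H = 0.18·log₂(1/0.18) + 0.26·log₂(1/0.26) + 0.26·log₂(1/0.26) + 0.30·log₂(1/0.30) = 1.9770 bits.
RT = 210 + 160 × 1.9770 = 526.32 ms.

526 ms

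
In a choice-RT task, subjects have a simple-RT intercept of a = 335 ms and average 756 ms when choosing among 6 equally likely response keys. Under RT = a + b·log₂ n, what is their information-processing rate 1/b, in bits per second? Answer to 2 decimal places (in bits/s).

b = (756 − 335)/log₂ 6 = 421/2.5850 = 162.865 ms per bit = 0.16287 s/bit; the reciprocal is 6.140 bits/s.

6.14 bits/s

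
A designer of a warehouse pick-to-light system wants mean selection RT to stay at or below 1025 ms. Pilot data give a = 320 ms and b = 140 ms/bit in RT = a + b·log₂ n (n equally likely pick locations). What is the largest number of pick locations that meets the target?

Set 320 + 140·log₂ n ≤ 1025 → log₂ n ≤ (1025 − 320)/140 = 5.0357.
So n ≤ 2^5.0357 = 32.802; the largest integer n is 32.

32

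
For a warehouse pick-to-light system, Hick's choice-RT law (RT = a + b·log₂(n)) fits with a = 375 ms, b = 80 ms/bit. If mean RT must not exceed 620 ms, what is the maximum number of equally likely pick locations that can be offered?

Information budget: (620 − 375)/80 = 3.0625 bits, so n ≤ 2^3.0625 = 8.354 → at most 8.

8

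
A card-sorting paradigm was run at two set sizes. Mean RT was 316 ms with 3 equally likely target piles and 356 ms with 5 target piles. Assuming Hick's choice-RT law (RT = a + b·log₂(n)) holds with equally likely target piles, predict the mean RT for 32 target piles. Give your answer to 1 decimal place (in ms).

Solve the two-equation system in a and b:
  b = (356 − 316) / (log₂ 5 − log₂ 3) = 40 / (2.3219 − 1.5850) = 54.277 ms/bit
  a = 316 − 54.277 × 1.5850 = 229.974 ms
Then RT(32) = 229.974 + 54.277 × log₂ 32 = 229.974 + 54.277 × 5 ≈ 501.357 ms.

501.4 ms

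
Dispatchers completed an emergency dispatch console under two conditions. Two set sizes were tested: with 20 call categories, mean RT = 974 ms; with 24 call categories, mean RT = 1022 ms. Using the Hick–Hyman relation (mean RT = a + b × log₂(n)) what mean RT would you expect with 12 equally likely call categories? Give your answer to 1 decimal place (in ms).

With log₂ n on the abscissa the relation is linear; from the two conditions:
  b = (1022 − 974) / (log₂ 24 − log₂ 20) = 48 / (4.5850 − 4.3219) = 182.486 ms/bit
  a = 974 − 182.486 × 4.3219 = 185.310 ms
Then RT(12) = 185.310 + 182.486 × log₂ 12 = 185.310 + 182.486 × 3.5850 ≈ 839.514 ms.

839.5 ms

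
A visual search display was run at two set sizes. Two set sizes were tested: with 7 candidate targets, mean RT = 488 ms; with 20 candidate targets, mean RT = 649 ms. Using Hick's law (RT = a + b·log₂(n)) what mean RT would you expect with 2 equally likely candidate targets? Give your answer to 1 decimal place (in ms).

With log₂ n on the abscissa the relation is linear; from the two conditions:
  b = (649 − 488) / (log₂ 20 − log₂ 7) = 161 / (4.3219 − 2.8074) = 106.301 ms/bit
  a = 488 − 106.301 × 2.8074 = 189.577 ms
Then RT(2) = 189.577 + 106.301 × log₂ 2 = 189.577 + 106.301 × 1 ≈ 295.877 ms.

295.9 ms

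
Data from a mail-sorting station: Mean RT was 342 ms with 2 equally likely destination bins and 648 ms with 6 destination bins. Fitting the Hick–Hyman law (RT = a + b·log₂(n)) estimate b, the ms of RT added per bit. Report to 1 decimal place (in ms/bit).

b = (RT₂ − RT₁)/(log₂ n₂ − log₂ n₁) = (648 − 342)/(2.5850 − 1) = 193.065 ms/bit.

193.1 ms/bit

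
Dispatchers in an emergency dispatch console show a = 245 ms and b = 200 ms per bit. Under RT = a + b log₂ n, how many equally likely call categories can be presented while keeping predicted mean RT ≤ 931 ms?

10

Set 245 + 200·log₂ n ≤ 931 → log₂ n ≤ (931 − 245)/200 = 3.4300.
So n ≤ 2^3.4300 = 10.778; the largest integer n is 10.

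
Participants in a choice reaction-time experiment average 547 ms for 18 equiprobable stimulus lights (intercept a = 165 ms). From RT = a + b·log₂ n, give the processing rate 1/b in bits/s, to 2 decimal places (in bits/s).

Choice component = 547 − 165 = 382 ms over log₂(18) = 4.1699 bits.
b = 382 / 4.1699 = 91.608 ms/bit, so 1/b = 10.916 bits/s.

10.92 bits/s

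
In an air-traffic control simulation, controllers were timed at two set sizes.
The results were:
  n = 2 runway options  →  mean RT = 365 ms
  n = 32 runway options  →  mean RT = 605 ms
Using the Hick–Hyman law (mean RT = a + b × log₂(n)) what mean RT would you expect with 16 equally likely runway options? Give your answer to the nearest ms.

With log₂ n on the abscissa the relation is linear; from the two conditions:
  b = (605 − 365) / (log₂ 32 − log₂ 2) = 240 / (5 − 1) = 60 ms/bit
  a = 365 − 60 × 1 = 305 ms
Then RT(16) = 305 + 60 × log₂ 16 = 305 + 60 × 4 ≈ 545.000 ms.

545 ms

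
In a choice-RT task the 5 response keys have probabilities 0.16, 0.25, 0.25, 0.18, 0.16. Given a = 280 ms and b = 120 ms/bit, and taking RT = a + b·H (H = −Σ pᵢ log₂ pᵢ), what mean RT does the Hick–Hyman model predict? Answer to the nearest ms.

555 ms

H = 0.16·log₂(1/0.16) + 0.25·log₂(1/0.25) + 0.25·log₂(1/0.25) + 0.18·log₂(1/0.18) + 0.16·log₂(1/0.16) = 2.2913 bits.
RT = 280 + 120 × 2.2913 = 554.96 ms.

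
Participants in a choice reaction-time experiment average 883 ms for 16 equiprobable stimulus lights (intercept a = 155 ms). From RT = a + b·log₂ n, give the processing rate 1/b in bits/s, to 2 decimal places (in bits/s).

Choice component = 883 − 155 = 728 ms over log₂(16) = 4 bits.
b = 728 / 4 = 182.000 ms/bit, so 1/b = 5.495 bits/s.

5.49 bits/s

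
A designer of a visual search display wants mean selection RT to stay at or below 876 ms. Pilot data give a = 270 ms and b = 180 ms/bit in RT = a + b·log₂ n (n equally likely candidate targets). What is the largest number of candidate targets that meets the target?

180·log₂ n ≤ 876 − 270 = 606, giving log₂ n ≤ 3.3667 and n ≤ 10.315. The largest whole number is 10.

10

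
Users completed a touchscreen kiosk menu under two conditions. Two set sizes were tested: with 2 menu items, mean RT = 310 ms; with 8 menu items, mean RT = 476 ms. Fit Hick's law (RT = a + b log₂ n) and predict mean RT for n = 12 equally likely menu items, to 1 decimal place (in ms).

RT is linear in log₂ n, so two points fix the line:
  b = (476 − 310) / (log₂ 8 − log₂ 2) = 166 / (3 − 1) = 83.000 ms/bit
  a = 310 − 83.000 × 1 = 227.000 ms
Then RT(12) = 227.000 + 83.000 × log₂ 12 = 227.000 + 83.000 × 3.5850 ≈ 524.552 ms.

524.6 ms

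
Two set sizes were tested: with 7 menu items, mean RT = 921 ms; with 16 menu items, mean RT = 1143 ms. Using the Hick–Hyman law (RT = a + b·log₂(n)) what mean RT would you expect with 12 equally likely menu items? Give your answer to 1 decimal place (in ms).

1065.7 ms

With log₂ n on the abscissa the relation is linear; from the two conditions:
  b = (1143 − 921) / (log₂ 16 − log₂ 7) = 222 / (4 − 2.8074) = 186.141 ms/bit
  a = 921 − 186.141 × 2.8074 = 398.436 ms
Then RT(12) = 398.436 + 186.141 × log₂ 12 = 398.436 + 186.141 × 3.5850 ≈ 1065.745 ms.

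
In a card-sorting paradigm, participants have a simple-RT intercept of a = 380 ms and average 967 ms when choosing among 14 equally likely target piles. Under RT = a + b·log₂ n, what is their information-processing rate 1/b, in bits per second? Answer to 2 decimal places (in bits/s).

6.49 bits/s

Choice component = 967 − 380 = 587 ms over log₂(14) = 3.8074 bits.
b = 587 / 3.8074 = 154.175 ms/bit, so 1/b = 6.486 bits/s.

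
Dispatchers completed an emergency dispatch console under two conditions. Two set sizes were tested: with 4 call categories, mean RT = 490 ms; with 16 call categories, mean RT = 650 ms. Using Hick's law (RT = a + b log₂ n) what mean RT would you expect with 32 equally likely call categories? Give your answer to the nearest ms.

730 ms

With log₂ n on the abscissa the relation is linear; from the two conditions:
  b = (650 − 490) / (log₂ 16 − log₂ 4) = 160 / (4 − 2) = 80 ms/bit
  a = 490 − 80 × 2 = 330 ms
Then RT(32) = 330 + 80 × log₂ 32 = 330 + 80 × 5 ≈ 730.000 ms.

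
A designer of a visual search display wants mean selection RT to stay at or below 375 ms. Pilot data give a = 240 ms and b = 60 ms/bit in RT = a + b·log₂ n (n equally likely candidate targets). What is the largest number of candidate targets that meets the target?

4

Set 240 + 60·log₂ n ≤ 375 → log₂ n ≤ (375 − 240)/60 = 2.2500.
So n ≤ 2^2.2500 = 4.757; the largest integer n is 4.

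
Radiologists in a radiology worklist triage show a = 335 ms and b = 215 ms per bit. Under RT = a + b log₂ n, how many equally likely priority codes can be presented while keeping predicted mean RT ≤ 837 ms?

5

Information budget: (837 − 335)/215 = 2.3349 bits, so n ≤ 2^2.3349 = 5.045 → at most 5.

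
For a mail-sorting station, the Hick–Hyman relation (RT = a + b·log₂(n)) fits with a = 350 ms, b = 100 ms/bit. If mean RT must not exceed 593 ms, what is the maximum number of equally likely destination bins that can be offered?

100·log₂ n ≤ 593 − 350 = 243, giving log₂ n ≤ 2.4300 and n ≤ 5.389. The largest whole number is 5.

5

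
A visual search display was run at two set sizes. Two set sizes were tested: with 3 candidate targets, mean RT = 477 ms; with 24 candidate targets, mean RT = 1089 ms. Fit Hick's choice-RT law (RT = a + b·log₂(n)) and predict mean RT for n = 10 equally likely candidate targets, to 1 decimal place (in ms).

831.3 ms

With log₂ n on the abscissa the relation is linear; from the two conditions:
  b = (1089 − 477) / (log₂ 24 − log₂ 3) = 612 / (4.5850 − 1.5850) = 204.000 ms/bit
  a = 477 − 204.000 × 1.5850 = 153.668 ms
Then RT(10) = 153.668 + 204.000 × log₂ 10 = 153.668 + 204.000 × 3.3219 ≈ 831.341 ms.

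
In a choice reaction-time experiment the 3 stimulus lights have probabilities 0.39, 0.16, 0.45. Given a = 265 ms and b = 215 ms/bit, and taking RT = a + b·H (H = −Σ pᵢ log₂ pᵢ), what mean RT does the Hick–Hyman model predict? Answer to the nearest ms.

581 ms

Entropy contributions −pᵢ log₂ pᵢ: 0.5298, 0.4230, 0.5184; sum H = 1.4712 bits.
RT = a + bH = 265 + 215·1.4712 = 581.31 ms.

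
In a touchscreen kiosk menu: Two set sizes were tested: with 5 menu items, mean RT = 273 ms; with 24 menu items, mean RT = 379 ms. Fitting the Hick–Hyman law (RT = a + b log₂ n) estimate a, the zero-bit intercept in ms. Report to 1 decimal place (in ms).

Slope: b = (379 − 273) / (log₂ 24 − log₂ 5) = 106/2.2630 = 46.840 ms/bit.
a = RT₁ − b·log₂ n₁ = 273 − 46.840 × 2.3219 = 164.241 ms.

164.2 ms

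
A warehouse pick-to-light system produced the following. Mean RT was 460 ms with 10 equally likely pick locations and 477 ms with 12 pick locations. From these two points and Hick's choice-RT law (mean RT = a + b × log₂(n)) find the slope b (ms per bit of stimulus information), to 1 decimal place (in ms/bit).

The slope on a log₂ axis is (477 − 460) / (3.5850 − 3.3219) = 64.630 ms/bit.

64.6 ms/bit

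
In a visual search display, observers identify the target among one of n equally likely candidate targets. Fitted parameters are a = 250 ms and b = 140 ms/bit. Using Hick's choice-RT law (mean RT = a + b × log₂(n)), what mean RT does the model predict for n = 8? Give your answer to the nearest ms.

log₂(8) = 3 bits, so RT = 250 + 140 × 3 ≈ 670.000 ms.

670 ms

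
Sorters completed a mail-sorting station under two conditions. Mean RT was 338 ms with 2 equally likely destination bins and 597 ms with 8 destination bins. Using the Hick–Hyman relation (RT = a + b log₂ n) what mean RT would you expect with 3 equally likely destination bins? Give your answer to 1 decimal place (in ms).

413.8 ms

RT is linear in log₂ n, so two points fix the line:
  b = (597 − 338) / (log₂ 8 − log₂ 2) = 259 / (3 − 1) = 129.500 ms/bit
  a = 338 − 129.500 × 1 = 208.500 ms
Then RT(3) = 208.500 + 129.500 × log₂ 3 = 208.500 + 129.500 × 1.5850 ≈ 413.753 ms.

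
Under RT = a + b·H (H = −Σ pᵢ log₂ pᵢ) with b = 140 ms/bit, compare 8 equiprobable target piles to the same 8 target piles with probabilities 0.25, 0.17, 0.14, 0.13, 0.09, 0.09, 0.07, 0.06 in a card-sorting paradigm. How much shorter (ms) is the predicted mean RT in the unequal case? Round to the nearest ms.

Equiprobable entropy H₀ = log₂ 8 = 3.0000 bits.
Skewed entropy H = −Σ pᵢ log₂ pᵢ = 2.8517 bits.
ΔRT = b·(H₀ − H) = 140 × 0.1483 = 20.76 ms.

21 ms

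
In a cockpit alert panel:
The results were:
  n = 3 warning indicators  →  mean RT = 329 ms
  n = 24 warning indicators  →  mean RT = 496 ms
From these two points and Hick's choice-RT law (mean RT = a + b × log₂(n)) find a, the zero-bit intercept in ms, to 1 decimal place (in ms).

240.8 ms

b = (RT₂ − RT₁)/(log₂ n₂ − log₂ n₁) = (496 − 329)/(4.5850 − 1.5850) = 55.667 ms/bit.
Intercept: a = 329 − 55.667·log₂(3) = 240.770 ms.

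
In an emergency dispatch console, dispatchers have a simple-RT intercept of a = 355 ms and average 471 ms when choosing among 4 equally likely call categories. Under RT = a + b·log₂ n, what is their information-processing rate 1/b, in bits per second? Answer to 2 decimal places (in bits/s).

17.24 bits/s

Choice component = 471 − 355 = 116 ms over log₂(4) = 2 bits.
b = 116 / 2 = 58.000 ms/bit, so 1/b = 17.241 bits/s.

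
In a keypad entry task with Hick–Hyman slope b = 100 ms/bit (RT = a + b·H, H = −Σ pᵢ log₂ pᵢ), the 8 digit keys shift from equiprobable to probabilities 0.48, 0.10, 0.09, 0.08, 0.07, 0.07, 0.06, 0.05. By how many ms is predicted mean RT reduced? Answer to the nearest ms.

56 ms

Equiprobable entropy H₀ = log₂ 8 = 3.0000 bits.
Skewed entropy H = −Σ pᵢ log₂ pᵢ = 2.4414 bits.
ΔRT = b·(H₀ − H) = 100 × 0.5586 = 55.86 ms.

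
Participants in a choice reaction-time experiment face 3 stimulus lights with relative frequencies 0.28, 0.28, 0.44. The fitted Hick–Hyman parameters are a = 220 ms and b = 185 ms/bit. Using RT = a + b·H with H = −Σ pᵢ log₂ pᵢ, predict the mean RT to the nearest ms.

507 ms

Entropy contributions −pᵢ log₂ pᵢ: 0.5142, 0.5142, 0.5211; sum H = 1.5496 bits.
RT = a + bH = 220 + 185·1.5496 = 506.67 ms.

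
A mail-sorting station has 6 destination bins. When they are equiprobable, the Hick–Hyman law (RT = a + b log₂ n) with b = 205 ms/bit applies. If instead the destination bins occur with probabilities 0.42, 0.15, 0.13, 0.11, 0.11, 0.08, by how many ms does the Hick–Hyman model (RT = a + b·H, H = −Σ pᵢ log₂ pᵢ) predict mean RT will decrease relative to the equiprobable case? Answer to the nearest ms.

Equiprobable entropy H₀ = log₂ 6 = 2.5850 bits.
Skewed entropy H = −Σ pᵢ log₂ pᵢ = 2.3109 bits.
ΔRT = b·(H₀ − H) = 205 × 0.2740 = 56.18 ms.

56 ms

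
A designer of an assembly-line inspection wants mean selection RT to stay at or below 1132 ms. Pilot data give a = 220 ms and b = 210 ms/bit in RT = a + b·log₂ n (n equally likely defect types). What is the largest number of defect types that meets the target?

Information budget: (1132 − 220)/210 = 4.3429 bits, so n ≤ 2^4.3429 = 20.292 → at most 20.

20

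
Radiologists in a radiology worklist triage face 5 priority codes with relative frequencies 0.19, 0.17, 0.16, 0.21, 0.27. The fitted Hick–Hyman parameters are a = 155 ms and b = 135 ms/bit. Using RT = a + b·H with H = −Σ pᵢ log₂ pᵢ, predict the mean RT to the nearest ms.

H = 0.19·log₂(1/0.19) + 0.17·log₂(1/0.17) + 0.16·log₂(1/0.16) + 0.21·log₂(1/0.21) + 0.27·log₂(1/0.27) = 2.2957 bits.
RT = 155 + 135 × 2.2957 = 464.92 ms.

465 ms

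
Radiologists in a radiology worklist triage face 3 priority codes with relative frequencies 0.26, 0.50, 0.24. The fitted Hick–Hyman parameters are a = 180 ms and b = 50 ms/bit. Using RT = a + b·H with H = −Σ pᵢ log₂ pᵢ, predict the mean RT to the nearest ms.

Entropy contributions −pᵢ log₂ pᵢ: 0.5053, 0.5000, 0.4941; sum H = 1.4994 bits.
RT = a + bH = 180 + 50·1.4994 = 254.97 ms.

255 ms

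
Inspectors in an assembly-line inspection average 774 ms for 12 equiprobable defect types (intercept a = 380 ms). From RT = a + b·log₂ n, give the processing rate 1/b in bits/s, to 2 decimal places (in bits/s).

Choice component = 774 − 380 = 394 ms over log₂(12) = 3.5850 bits.
b = 394 / 3.5850 = 109.904 ms/bit, so 1/b = 9.099 bits/s.

9.10 bits/s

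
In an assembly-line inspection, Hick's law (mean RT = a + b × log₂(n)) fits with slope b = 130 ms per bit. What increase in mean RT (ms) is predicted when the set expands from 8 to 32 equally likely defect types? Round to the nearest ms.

ΔRT = (a + b log₂ n₂) − (a + b log₂ n₁) = b·(log₂ n₂ − log₂ n₁).
log₂(32) − log₂(8) = log₂(32/8) = log₂(4) = 2.
ΔRT = 130 × 2.0000 = 260.000 ms.

260 ms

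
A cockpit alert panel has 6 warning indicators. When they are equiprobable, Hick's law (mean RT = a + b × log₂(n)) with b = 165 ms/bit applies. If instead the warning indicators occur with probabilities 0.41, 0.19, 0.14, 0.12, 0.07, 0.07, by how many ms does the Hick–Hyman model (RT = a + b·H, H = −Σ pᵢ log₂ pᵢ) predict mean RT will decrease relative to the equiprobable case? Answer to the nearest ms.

50 ms

The RT saving is b·ΔH. Equiprobable H₀ = log₂(6) = 2.5850 bits; with the given probabilities H = 2.2839 bits.
b·(H₀ − H) = 165 × (2.5850 − 2.2839) = 49.68 ms.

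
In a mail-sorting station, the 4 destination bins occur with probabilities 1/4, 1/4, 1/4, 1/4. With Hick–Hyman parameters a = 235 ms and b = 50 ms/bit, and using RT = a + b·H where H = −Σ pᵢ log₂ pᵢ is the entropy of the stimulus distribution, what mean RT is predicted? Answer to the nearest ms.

Each term −pᵢ log₂ pᵢ: 0.25·2 + 0.25·2 + 0.25·2 + 0.25·2; summed, H = 2.000 bits.
Mean RT = a + bH = 235 + 50·2.000 = 335.00 ms.

335 ms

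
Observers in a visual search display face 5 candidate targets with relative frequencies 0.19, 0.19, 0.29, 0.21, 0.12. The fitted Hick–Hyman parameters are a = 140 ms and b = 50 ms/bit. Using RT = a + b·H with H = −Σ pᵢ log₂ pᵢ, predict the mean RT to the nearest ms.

Entropy contributions −pᵢ log₂ pᵢ: 0.4552, 0.4552, 0.5179, 0.4728, 0.3671; sum H = 2.2682 bits.
RT = a + bH = 140 + 50·2.2682 = 253.41 ms.

253 ms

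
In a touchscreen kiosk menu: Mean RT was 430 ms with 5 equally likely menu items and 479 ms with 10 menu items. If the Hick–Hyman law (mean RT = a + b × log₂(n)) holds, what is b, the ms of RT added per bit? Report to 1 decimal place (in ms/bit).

The slope on a log₂ axis is (479 − 430) / (3.3219 − 2.3219) = 49.000 ms/bit.

49.0 ms/bit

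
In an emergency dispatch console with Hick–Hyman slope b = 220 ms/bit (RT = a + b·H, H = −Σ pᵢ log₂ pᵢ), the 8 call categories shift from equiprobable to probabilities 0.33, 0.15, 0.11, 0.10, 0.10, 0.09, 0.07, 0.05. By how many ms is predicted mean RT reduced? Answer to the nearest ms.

55 ms

Equiprobable entropy H₀ = log₂ 8 = 3.0000 bits.
Skewed entropy H = −Σ pᵢ log₂ pᵢ = 2.7503 bits.
ΔRT = b·(H₀ − H) = 220 × 0.2497 = 54.92 ms.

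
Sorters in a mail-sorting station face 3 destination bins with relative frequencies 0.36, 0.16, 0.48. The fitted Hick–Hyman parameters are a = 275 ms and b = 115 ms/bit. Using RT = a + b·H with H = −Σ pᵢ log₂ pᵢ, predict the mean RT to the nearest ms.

443 ms

Entropy contributions −pᵢ log₂ pᵢ: 0.5306, 0.4230, 0.5083; sum H = 1.4619 bits.
RT = a + bH = 275 + 115·1.4619 = 443.12 ms.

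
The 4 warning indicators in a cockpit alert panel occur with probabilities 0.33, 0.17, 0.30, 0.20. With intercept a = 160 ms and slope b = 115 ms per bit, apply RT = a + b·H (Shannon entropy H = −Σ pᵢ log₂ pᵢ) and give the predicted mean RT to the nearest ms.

384 ms

Entropy contributions −pᵢ log₂ pᵢ: 0.5278, 0.4346, 0.5211, 0.4644; sum H = 1.9479 bits.
RT = a + bH = 160 + 115·1.9479 = 384.01 ms.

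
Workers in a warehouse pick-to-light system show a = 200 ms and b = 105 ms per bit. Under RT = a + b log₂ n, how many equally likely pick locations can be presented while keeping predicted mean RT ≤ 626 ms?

Set 200 + 105·log₂ n ≤ 626 → log₂ n ≤ (626 − 200)/105 = 4.0571.
So n ≤ 2^4.0571 = 16.646; the largest integer n is 16.

16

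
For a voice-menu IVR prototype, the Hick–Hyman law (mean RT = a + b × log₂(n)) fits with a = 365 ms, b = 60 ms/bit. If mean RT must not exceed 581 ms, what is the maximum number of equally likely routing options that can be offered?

Information budget: (581 − 365)/60 = 3.6000 bits, so n ≤ 2^3.6000 = 12.126 → at most 12.

12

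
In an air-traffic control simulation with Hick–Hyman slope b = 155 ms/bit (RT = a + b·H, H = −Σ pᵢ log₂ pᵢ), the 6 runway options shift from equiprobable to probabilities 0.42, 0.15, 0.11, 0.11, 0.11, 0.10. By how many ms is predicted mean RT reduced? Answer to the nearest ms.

The RT saving is b·ΔH. Equiprobable H₀ = log₂(6) = 2.5850 bits; with the given probabilities H = 2.3192 bits.
b·(H₀ − H) = 155 × (2.5850 − 2.3192) = 41.19 ms.

41 ms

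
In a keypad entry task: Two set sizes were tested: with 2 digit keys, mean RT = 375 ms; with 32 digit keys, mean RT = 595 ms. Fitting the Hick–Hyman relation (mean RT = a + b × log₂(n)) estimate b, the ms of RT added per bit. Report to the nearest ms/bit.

55 ms/bit

The slope on a log₂ axis is (595 − 375) / (5 − 1) = 55 ms/bit.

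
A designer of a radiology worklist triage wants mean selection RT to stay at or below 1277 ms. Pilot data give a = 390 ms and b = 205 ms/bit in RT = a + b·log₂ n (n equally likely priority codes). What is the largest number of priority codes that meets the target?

20

Set 390 + 205·log₂ n ≤ 1277 → log₂ n ≤ (1277 − 390)/205 = 4.3268.
So n ≤ 2^4.3268 = 20.068; the largest integer n is 20.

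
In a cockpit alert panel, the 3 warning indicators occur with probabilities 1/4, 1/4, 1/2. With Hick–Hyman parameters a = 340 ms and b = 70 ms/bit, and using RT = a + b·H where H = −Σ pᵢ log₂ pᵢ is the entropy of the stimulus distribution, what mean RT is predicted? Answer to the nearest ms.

H = −Σ pᵢ log₂ pᵢ = 0.25·2 + 0.25·2 + 0.5·1 = 1.500 bits.
RT = 340 + 70 × 1.500 = 445.00 ms.

445 ms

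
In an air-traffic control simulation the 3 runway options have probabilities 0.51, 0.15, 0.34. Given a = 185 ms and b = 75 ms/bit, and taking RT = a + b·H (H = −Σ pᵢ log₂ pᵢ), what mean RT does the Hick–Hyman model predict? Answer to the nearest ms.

Entropy contributions −pᵢ log₂ pᵢ: 0.4954, 0.4105, 0.5292; sum H = 1.4351 bits.
RT = a + bH = 185 + 75·1.4351 = 292.64 ms.

293 ms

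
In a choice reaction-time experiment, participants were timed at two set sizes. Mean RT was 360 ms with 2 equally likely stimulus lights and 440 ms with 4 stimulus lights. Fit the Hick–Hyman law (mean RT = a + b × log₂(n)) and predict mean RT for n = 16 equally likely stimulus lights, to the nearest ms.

With log₂ n on the abscissa the relation is linear; from the two conditions:
  b = (440 − 360) / (log₂ 4 − log₂ 2) = 80 / (2 − 1) = 80 ms/bit
  a = 360 − 80 × 1 = 280 ms
Then RT(16) = 280 + 80 × log₂ 16 = 280 + 80 × 4 ≈ 600.000 ms.

600 ms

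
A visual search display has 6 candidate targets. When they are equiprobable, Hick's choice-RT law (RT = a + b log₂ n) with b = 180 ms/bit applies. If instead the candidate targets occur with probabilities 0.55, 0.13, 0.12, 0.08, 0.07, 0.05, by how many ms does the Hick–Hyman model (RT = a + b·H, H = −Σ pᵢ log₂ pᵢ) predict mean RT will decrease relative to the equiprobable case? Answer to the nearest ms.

105 ms

The RT saving is b·ΔH. Equiprobable H₀ = log₂(6) = 2.5850 bits; with the given probabilities H = 2.0002 bits.
b·(H₀ − H) = 180 × (2.5850 − 2.0002) = 105.25 ms.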